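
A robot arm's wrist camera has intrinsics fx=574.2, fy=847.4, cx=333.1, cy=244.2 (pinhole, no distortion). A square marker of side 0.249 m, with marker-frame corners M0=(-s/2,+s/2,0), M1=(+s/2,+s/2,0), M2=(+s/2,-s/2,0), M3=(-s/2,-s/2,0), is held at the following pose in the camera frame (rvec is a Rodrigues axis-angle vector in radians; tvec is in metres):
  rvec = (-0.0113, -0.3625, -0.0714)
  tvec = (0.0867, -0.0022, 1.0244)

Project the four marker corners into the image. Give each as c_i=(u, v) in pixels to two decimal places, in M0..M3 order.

c0=(321.12, 356.92) c1=(446.86, 334.22) c2=(437.29, 137.27) c3=(310.64, 142.22)

Intrinsics K: fx=574.2, fy=847.4, cx=333.1, cy=244.2
Marker side s = 0.249 m; corners in marker frame (Z=0):
  M0 = (-0.1245, +0.1245, 0)
  M1 = (+0.1245, +0.1245, 0)
  M2 = (+0.1245, -0.1245, 0)
  M3 = (-0.1245, -0.1245, 0)
rvec = (-0.0113, -0.3625, -0.0714), |rvec| = θ = 0.36964 rad = 21.179°
Rodrigues: sinθ=0.36128, 1−cosθ=0.06754; R = I + sinθ·[k]× + (1−cosθ)·[k]×²:
    [+0.93252 +0.07181 -0.35390]
    [-0.06776 +0.99742 +0.02384]
    [+0.35470 +0.00175 +0.93498]
t = (0.0867, -0.0022, 1.0244) m
M0: Pc = R·M0+t = (-0.02046, +0.13041, +0.98046); u = 574.2·(-0.02046)/0.98046 + 333.1 = 321.1185, v = 847.4·(+0.13041)/0.98046 + 244.2 = 356.9160
M1: Pc = R·M1+t = (+0.21174, +0.11354, +1.06878); u = 574.2·(+0.21174)/1.06878 + 333.1 = 446.8567, v = 847.4·(+0.11354)/1.06878 + 244.2 = 334.2240
M2: Pc = R·M2+t = (+0.19386, -0.13481, +1.06834); u = 574.2·(+0.19386)/1.06834 + 333.1 = 437.2928, v = 847.4·(-0.13481)/1.06834 + 244.2 = 137.2663
M3: Pc = R·M3+t = (-0.03834, -0.11794, +0.98002); u = 574.2·(-0.03834)/0.98002 + 333.1 = 310.6368, v = 847.4·(-0.11794)/0.98002 + 244.2 = 142.2183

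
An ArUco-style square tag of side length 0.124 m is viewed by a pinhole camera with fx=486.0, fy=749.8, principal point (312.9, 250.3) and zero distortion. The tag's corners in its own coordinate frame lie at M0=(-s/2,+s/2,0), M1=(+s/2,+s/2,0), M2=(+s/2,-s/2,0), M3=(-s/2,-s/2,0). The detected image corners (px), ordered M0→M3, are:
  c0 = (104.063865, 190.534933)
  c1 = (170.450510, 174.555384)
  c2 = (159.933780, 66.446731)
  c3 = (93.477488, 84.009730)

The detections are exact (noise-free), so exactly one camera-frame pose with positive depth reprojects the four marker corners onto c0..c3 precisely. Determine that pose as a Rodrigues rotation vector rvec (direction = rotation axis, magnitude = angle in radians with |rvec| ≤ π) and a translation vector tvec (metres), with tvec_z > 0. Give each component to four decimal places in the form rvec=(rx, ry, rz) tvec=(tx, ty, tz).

rvec=(0.0300, 0.0972, -0.1414) tvec=(-0.3208, -0.1392, 0.8606)

Intrinsics K: fx=486.0, fy=749.8, cx=312.9, cy=250.3
Marker side s = 0.124 m; corners in marker frame (Z=0):
  M0 = (-0.0620, +0.0620, 0)
  M1 = (+0.0620, +0.0620, 0)
  M2 = (+0.0620, -0.0620, 0)
  M3 = (-0.0620, -0.0620, 0)
Detected image corners:
  c0 = (104.063865, 190.534933) px
  c1 = (170.450510, 174.555384) px
  c2 = (159.933780, 66.446731) px
  c3 = (93.477488, 84.009730) px
Planar DLT: solve 8×8 A·h = b for H (H[2,2]=1):
  H  [+520.50255 +88.61855 +131.75372]
  H  [-150.04029 +868.85441 +129.03520]
  H  [-0.11482 +0.02670 +1.00000]
B = K⁻¹H; ‖b₁‖=1.161977, ‖b₂‖=1.161977; λ = 2/(‖b₁‖+‖b₂‖) = 0.860603, sign → tz>0 ⇒ λ=+0.860603
r₁ = λ·B[:,0] = (+0.98532,-0.13923,-0.09881); r₂ = λ·B[:,1] = (+0.14213,+0.98958,+0.02297)
r₃ = r₁×r₂ = (+0.09459,-0.03668,+0.99484); SVD([r₁ r₂ r₃]) → R = UVᵀ:
  R  [+0.98532 +0.14213 +0.09459]
  R  [-0.13923 +0.98958 -0.03668]
  R  [-0.09881 +0.02297 +0.99484]
t = (-0.32077, -0.13918, +0.86060) m
tr R = 2.969740; θ = arccos((tr R − 1)/2) = 0.174175 rad = 9.979°
axis k = ((R−Rᵀ)₃₂, (R−Rᵀ)₁₃, (R−Rᵀ)₂₁) / (2 sinθ) = (+0.172124, +0.558004, -0.811791)
rvec = θ·k = (+0.029980, +0.097190, -0.141394)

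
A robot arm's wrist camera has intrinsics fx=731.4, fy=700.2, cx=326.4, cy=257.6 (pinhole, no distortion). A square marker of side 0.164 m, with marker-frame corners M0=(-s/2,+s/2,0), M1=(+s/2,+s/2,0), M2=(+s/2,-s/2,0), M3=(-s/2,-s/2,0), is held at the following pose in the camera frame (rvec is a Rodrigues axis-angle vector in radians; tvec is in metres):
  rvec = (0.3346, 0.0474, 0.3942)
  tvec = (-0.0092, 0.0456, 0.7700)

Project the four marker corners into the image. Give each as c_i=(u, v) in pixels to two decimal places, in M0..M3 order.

Intrinsics K: fx=731.4, fy=700.2, cx=326.4, cy=257.6
Marker side s = 0.164 m; corners in marker frame (Z=0):
  M0 = (-0.0820, +0.0820, 0)
  M1 = (+0.0820, +0.0820, 0)
  M2 = (+0.0820, -0.0820, 0)
  M3 = (-0.0820, -0.0820, 0)
rvec = (0.3346, 0.0474, 0.3942), |rvec| = θ = 0.51923 rad = 29.750°
Rodrigues: sinθ=0.49621, 1−cosθ=0.13180; R = I + sinθ·[k]× + (1−cosθ)·[k]×²:
    [+0.92293 -0.36897 +0.10978]
    [+0.38448 +0.86930 -0.31063]
    [+0.01918 +0.32890 +0.94417]
t = (-0.0092, 0.0456, 0.7700) m
M0: Pc = R·M0+t = (-0.11514, +0.08536, +0.79540); u = 731.4·(-0.11514)/0.79540 + 326.4 = 220.5275, v = 700.2·(+0.08536)/0.79540 + 257.6 = 332.7397
M1: Pc = R·M1+t = (+0.03623, +0.14841, +0.79854); u = 731.4·(+0.03623)/0.79854 + 326.4 = 359.5791, v = 700.2·(+0.14841)/0.79854 + 257.6 = 387.7328
M2: Pc = R·M2+t = (+0.09674, +0.00584, +0.74460); u = 731.4·(+0.09674)/0.74460 + 326.4 = 421.4210, v = 700.2·(+0.00584)/0.74460 + 257.6 = 263.0960
M3: Pc = R·M3+t = (-0.05463, -0.05721, +0.74146); u = 731.4·(-0.05463)/0.74146 + 326.4 = 272.5159, v = 700.2·(-0.05721)/0.74146 + 257.6 = 203.5735

c0=(220.53, 332.74) c1=(359.58, 387.73) c2=(421.42, 263.10) c3=(272.52, 203.57)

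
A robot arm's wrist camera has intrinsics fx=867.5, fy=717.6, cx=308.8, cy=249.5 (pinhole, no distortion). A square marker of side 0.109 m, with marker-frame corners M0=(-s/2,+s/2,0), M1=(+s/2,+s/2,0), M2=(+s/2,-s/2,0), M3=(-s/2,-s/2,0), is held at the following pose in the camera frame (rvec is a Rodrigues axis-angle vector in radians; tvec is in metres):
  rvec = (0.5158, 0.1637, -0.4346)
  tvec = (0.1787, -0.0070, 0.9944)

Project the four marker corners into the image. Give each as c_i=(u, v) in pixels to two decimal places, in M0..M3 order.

Intrinsics K: fx=867.5, fy=717.6, cx=308.8, cy=249.5
Marker side s = 0.109 m; corners in marker frame (Z=0):
  M0 = (-0.0545, +0.0545, 0)
  M1 = (+0.0545, +0.0545, 0)
  M2 = (+0.0545, -0.0545, 0)
  M3 = (-0.0545, -0.0545, 0)
rvec = (0.5158, 0.1637, -0.4346), |rvec| = θ = 0.69406 rad = 39.767°
Rodrigues: sinθ=0.63967, 1−cosθ=0.23135; R = I + sinθ·[k]× + (1−cosθ)·[k]×²:
    [+0.89642 +0.44109 +0.04321]
    [-0.35999 +0.78152 -0.50954]
    [-0.25853 +0.44121 +0.85936]
t = (0.1787, -0.0070, 0.9944) m
M0: Pc = R·M0+t = (+0.15388, +0.05521, +1.03254); u = 867.5·(+0.15388)/1.03254 + 308.8 = 438.0882, v = 717.6·(+0.05521)/1.03254 + 249.5 = 287.8719
M1: Pc = R·M1+t = (+0.25159, +0.01597, +1.00436); u = 867.5·(+0.25159)/1.00436 + 308.8 = 526.1115, v = 717.6·(+0.01597)/1.00436 + 249.5 = 260.9130
M2: Pc = R·M2+t = (+0.20352, -0.06921, +0.95626); u = 867.5·(+0.20352)/0.95626 + 308.8 = 493.4245, v = 717.6·(-0.06921)/0.95626 + 249.5 = 197.5617
M3: Pc = R·M3+t = (+0.10581, -0.02997, +0.98444); u = 867.5·(+0.10581)/0.98444 + 308.8 = 402.0368, v = 717.6·(-0.02997)/0.98444 + 249.5 = 227.6510

c0=(438.09, 287.87) c1=(526.11, 260.91) c2=(493.42, 197.56) c3=(402.04, 227.65)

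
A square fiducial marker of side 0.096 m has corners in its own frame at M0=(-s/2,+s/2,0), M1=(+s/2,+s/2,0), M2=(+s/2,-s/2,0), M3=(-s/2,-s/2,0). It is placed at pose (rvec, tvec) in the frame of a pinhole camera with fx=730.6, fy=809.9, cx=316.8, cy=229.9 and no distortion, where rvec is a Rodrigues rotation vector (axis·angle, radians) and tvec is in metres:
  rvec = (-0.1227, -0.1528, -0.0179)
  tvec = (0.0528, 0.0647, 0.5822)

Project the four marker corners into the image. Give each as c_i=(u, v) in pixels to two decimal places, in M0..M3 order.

Intrinsics K: fx=730.6, fy=809.9, cx=316.8, cy=229.9
Marker side s = 0.096 m; corners in marker frame (Z=0):
  M0 = (-0.0480, +0.0480, 0)
  M1 = (+0.0480, +0.0480, 0)
  M2 = (+0.0480, -0.0480, 0)
  M3 = (-0.0480, -0.0480, 0)
rvec = (-0.1227, -0.1528, -0.0179), |rvec| = θ = 0.19678 rad = 11.275°
Rodrigues: sinθ=0.19552, 1−cosθ=0.01930; R = I + sinθ·[k]× + (1−cosθ)·[k]×²:
    [+0.98820 +0.02713 -0.15072]
    [-0.00844 +0.99234 +0.12327]
    [+0.15291 -0.12055 +0.98086]
t = (0.0528, 0.0647, 0.5822) m
M0: Pc = R·M0+t = (+0.00667, +0.11274, +0.56907); u = 730.6·(+0.00667)/0.56907 + 316.8 = 325.3611, v = 809.9·(+0.11274)/0.56907 + 229.9 = 390.3465
M1: Pc = R·M1+t = (+0.10154, +0.11193, +0.58375); u = 730.6·(+0.10154)/0.58375 + 316.8 = 443.8779, v = 809.9·(+0.11193)/0.58375 + 229.9 = 385.1876
M2: Pc = R·M2+t = (+0.09893, +0.01666, +0.59533); u = 730.6·(+0.09893)/0.59533 + 316.8 = 438.2115, v = 809.9·(+0.01666)/0.59533 + 229.9 = 252.5684
M3: Pc = R·M3+t = (+0.00406, +0.01747, +0.58065); u = 730.6·(+0.00406)/0.58065 + 316.8 = 321.9136, v = 809.9·(+0.01747)/0.58065 + 229.9 = 254.2717

c0=(325.36, 390.35) c1=(443.88, 385.19) c2=(438.21, 252.57) c3=(321.91, 254.27)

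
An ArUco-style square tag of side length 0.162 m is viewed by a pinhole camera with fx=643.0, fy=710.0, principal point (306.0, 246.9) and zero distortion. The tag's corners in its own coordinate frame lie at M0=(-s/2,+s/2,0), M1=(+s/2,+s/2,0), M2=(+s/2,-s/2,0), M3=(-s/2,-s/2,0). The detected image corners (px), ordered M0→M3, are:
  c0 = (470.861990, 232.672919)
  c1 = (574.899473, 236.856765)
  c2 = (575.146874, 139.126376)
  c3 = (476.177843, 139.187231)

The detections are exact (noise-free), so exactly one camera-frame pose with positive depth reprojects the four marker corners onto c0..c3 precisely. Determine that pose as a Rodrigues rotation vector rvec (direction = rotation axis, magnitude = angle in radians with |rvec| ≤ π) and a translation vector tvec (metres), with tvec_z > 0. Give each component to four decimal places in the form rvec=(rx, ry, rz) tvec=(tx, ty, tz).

Intrinsics K: fx=643.0, fy=710.0, cx=306.0, cy=246.9
Marker side s = 0.162 m; corners in marker frame (Z=0):
  M0 = (-0.0810, +0.0810, 0)
  M1 = (+0.0810, +0.0810, 0)
  M2 = (+0.0810, -0.0810, 0)
  M3 = (-0.0810, -0.0810, 0)
Detected image corners:
  c0 = (470.861990, 232.672919) px
  c1 = (574.899473, 236.856765) px
  c2 = (575.146874, 139.126376) px
  c3 = (476.177843, 139.187231) px
Planar DLT: solve 8×8 A·h = b for H (H[2,2]=1):
  H  [+486.05141 -182.94709 +523.20846]
  H  [-37.57504 +530.89255 +185.71663]
  H  [-0.26725 -0.31556 +1.00000]
B = K⁻¹H; ‖b₁‖=0.923516, ‖b₂‖=0.923516; λ = 2/(‖b₁‖+‖b₂‖) = 1.082819, sign → tz>0 ⇒ λ=+1.082819
r₁ = λ·B[:,0] = (+0.95623,+0.04333,-0.28938); r₂ = λ·B[:,1] = (-0.14548,+0.92848,-0.34169)
r₃ = r₁×r₂ = (+0.25388,+0.36883,+0.89415); SVD([r₁ r₂ r₃]) → R = UVᵀ:
  R  [+0.95623 -0.14548 +0.25388]
  R  [+0.04333 +0.92848 +0.36883]
  R  [-0.28938 -0.34169 +0.89415]
t = (+0.36578, -0.09331, +1.08282) m
tr R = 2.778866; θ = arccos((tr R − 1)/2) = 0.474693 rad = 27.198°
axis k = ((R−Rᵀ)₃₂, (R−Rᵀ)₁₃, (R−Rᵀ)₂₁) / (2 sinθ) = (-0.777270, +0.594301, +0.206538)
rvec = θ·k = (-0.368965, +0.282110, +0.098042)

rvec=(-0.3690, 0.2821, 0.0980) tvec=(0.3658, -0.0933, 1.0828)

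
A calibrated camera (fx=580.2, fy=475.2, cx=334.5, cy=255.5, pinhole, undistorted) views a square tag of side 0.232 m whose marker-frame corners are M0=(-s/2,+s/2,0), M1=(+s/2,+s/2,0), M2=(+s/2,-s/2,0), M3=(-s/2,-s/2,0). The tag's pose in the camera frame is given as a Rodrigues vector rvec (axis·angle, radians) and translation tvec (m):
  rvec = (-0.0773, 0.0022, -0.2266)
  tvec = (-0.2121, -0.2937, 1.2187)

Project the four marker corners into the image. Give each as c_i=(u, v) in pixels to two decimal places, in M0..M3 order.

Intrinsics K: fx=580.2, fy=475.2, cx=334.5, cy=255.5
Marker side s = 0.232 m; corners in marker frame (Z=0):
  M0 = (-0.1160, +0.1160, 0)
  M1 = (+0.1160, +0.1160, 0)
  M2 = (+0.1160, -0.1160, 0)
  M3 = (-0.1160, -0.1160, 0)
rvec = (-0.0773, 0.0022, -0.2266), |rvec| = θ = 0.23943 rad = 13.718°
Rodrigues: sinθ=0.23715, 1−cosθ=0.02853; R = I + sinθ·[k]× + (1−cosθ)·[k]×²:
    [+0.97445 +0.22436 +0.01090]
    [-0.22453 +0.97148 +0.07632]
    [+0.00654 -0.07681 +0.99702]
t = (-0.2121, -0.2937, 1.2187) m
M0: Pc = R·M0+t = (-0.29911, -0.15496, +1.20903); u = 580.2·(-0.29911)/1.20903 + 334.5 = 190.9604, v = 475.2·(-0.15496)/1.20903 + 255.5 = 194.5927
M1: Pc = R·M1+t = (-0.07304, -0.20705, +1.21055); u = 580.2·(-0.07304)/1.21055 + 334.5 = 299.4934, v = 475.2·(-0.20705)/1.21055 + 255.5 = 174.2211
M2: Pc = R·M2+t = (-0.12509, -0.43244, +1.22837); u = 580.2·(-0.12509)/1.22837 + 334.5 = 275.4160, v = 475.2·(-0.43244)/1.22837 + 255.5 = 88.2101
M3: Pc = R·M3+t = (-0.35116, -0.38035, +1.22685); u = 580.2·(-0.35116)/1.22685 + 334.5 = 168.4297, v = 475.2·(-0.38035)/1.22685 + 255.5 = 108.1794

c0=(190.96, 194.59) c1=(299.49, 174.22) c2=(275.42, 88.21) c3=(168.43, 108.18)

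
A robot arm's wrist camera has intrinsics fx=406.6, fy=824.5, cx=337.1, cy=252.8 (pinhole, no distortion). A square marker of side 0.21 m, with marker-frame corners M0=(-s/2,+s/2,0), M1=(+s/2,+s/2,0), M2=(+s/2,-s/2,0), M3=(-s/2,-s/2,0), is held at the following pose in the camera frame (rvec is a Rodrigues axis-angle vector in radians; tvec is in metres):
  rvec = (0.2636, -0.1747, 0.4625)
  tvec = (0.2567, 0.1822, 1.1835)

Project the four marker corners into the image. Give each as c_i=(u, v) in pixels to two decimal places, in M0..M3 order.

Intrinsics K: fx=406.6, fy=824.5, cx=337.1, cy=252.8
Marker side s = 0.21 m; corners in marker frame (Z=0):
  M0 = (-0.1050, +0.1050, 0)
  M1 = (+0.1050, +0.1050, 0)
  M2 = (+0.1050, -0.1050, 0)
  M3 = (-0.1050, -0.1050, 0)
rvec = (0.2636, -0.1747, 0.4625), |rvec| = θ = 0.56028 rad = 32.102°
Rodrigues: sinθ=0.53142, 1−cosθ=0.15289; R = I + sinθ·[k]× + (1−cosθ)·[k]×²:
    [+0.88095 -0.46111 -0.10632]
    [+0.41625 +0.86197 -0.28938]
    [+0.22508 +0.21067 +0.95129]
t = (0.2567, 0.1822, 1.1835) m
M0: Pc = R·M0+t = (+0.11578, +0.22900, +1.18199); u = 406.6·(+0.11578)/1.18199 + 337.1 = 376.9293, v = 824.5·(+0.22900)/1.18199 + 252.8 = 412.5405
M1: Pc = R·M1+t = (+0.30078, +0.31641, +1.22925); u = 406.6·(+0.30078)/1.22925 + 337.1 = 436.5900, v = 824.5·(+0.31641)/1.22925 + 252.8 = 465.0286
M2: Pc = R·M2+t = (+0.39762, +0.13540, +1.18501); u = 406.6·(+0.39762)/1.18501 + 337.1 = 473.5295, v = 824.5·(+0.13540)/1.18501 + 252.8 = 347.0071
M3: Pc = R·M3+t = (+0.21262, +0.04799, +1.13775); u = 406.6·(+0.21262)/1.13775 + 337.1 = 413.0835, v = 824.5·(+0.04799)/1.13775 + 252.8 = 287.5749

c0=(376.93, 412.54) c1=(436.59, 465.03) c2=(473.53, 347.01) c3=(413.08, 287.57)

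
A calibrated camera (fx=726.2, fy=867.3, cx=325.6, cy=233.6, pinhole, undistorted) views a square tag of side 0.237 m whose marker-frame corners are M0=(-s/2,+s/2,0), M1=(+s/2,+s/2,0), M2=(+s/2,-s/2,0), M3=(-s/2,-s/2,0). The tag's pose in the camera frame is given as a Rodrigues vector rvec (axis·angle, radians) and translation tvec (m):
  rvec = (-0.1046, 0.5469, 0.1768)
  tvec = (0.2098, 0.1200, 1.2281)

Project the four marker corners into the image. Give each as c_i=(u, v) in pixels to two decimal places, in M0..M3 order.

Intrinsics K: fx=726.2, fy=867.3, cx=325.6, cy=233.6
Marker side s = 0.237 m; corners in marker frame (Z=0):
  M0 = (-0.1185, +0.1185, 0)
  M1 = (+0.1185, +0.1185, 0)
  M2 = (+0.1185, -0.1185, 0)
  M3 = (-0.1185, -0.1185, 0)
rvec = (-0.1046, 0.5469, 0.1768), |rvec| = θ = 0.58421 rad = 33.473°
Rodrigues: sinθ=0.55154, 1−cosθ=0.16585; R = I + sinθ·[k]× + (1−cosθ)·[k]×²:
    [+0.83947 -0.19471 +0.50733]
    [+0.13911 +0.97949 +0.14574]
    [-0.52530 -0.05176 +0.84934]
t = (0.2098, 0.1200, 1.2281) m
M0: Pc = R·M0+t = (+0.08725, +0.21958, +1.28421); u = 726.2·(+0.08725)/1.28421 + 325.6 = 374.9383, v = 867.3·(+0.21958)/1.28421 + 233.6 = 381.8976
M1: Pc = R·M1+t = (+0.28620, +0.25256, +1.15972); u = 726.2·(+0.28620)/1.15972 + 325.6 = 504.8168, v = 867.3·(+0.25256)/1.15972 + 233.6 = 422.4745
M2: Pc = R·M2+t = (+0.33235, +0.02042, +1.17199); u = 726.2·(+0.33235)/1.17199 + 325.6 = 531.5348, v = 867.3·(+0.02042)/1.17199 + 233.6 = 248.7077
M3: Pc = R·M3+t = (+0.13340, -0.01256, +1.29648); u = 726.2·(+0.13340)/1.29648 + 325.6 = 400.3196, v = 867.3·(-0.01256)/1.29648 + 233.6 = 225.2011

c0=(374.94, 381.90) c1=(504.82, 422.47) c2=(531.53, 248.71) c3=(400.32, 225.20)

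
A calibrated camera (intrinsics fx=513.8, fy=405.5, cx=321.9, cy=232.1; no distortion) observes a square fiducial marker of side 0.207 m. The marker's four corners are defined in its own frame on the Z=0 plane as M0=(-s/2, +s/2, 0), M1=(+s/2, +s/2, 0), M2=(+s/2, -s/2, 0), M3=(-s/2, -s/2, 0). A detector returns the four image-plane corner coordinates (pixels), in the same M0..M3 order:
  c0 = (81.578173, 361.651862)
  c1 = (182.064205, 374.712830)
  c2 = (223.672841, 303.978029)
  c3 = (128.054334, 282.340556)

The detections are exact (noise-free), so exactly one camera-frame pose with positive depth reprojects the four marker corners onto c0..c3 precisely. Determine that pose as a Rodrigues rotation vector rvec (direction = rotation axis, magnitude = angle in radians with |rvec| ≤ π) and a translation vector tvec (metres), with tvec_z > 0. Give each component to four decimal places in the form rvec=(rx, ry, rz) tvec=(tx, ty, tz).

rvec=(0.1364, -0.5822, 0.4202) tvec=(-0.3267, 0.2482, 1.0157)

Intrinsics K: fx=513.8, fy=405.5, cx=321.9, cy=232.1
Marker side s = 0.207 m; corners in marker frame (Z=0):
  M0 = (-0.1035, +0.1035, 0)
  M1 = (+0.1035, +0.1035, 0)
  M2 = (+0.1035, -0.1035, 0)
  M3 = (-0.1035, -0.1035, 0)
Detected image corners:
  c0 = (81.578173, 361.651862) px
  c1 = (182.064205, 374.712830) px
  c2 = (223.672841, 303.978029) px
  c3 = (128.054334, 282.340556) px
Planar DLT: solve 8×8 A·h = b for H (H[2,2]=1):
  H  [+558.38718 -210.94635 +156.61889]
  H  [+265.84254 +363.71930 +331.19410]
  H  [+0.55054 +0.00747 +1.00000]
B = K⁻¹H; ‖b₁‖=0.984569, ‖b₂‖=0.984569; λ = 2/(‖b₁‖+‖b₂‖) = 1.015673, sign → tz>0 ⇒ λ=+1.015673
r₁ = λ·B[:,0] = (+0.75349,+0.34581,+0.55916); r₂ = λ·B[:,1] = (-0.42175,+0.90668,+0.00759)
r₃ = r₁×r₂ = (-0.50436,-0.24154,+0.82902); SVD([r₁ r₂ r₃]) → R = UVᵀ:
  R  [+0.75349 -0.42175 -0.50436]
  R  [+0.34581 +0.90668 -0.24154]
  R  [+0.55916 +0.00759 +0.82902]
t = (-0.32673, +0.24821, +1.01567) m
tr R = 2.489196; θ = arccos((tr R − 1)/2) = 0.730864 rad = 41.875°
axis k = ((R−Rᵀ)₃₂, (R−Rᵀ)₁₃, (R−Rᵀ)₂₁) / (2 sinθ) = (+0.186608, -0.796631, +0.574941)
rvec = θ·k = (+0.136385, -0.582229, +0.420204)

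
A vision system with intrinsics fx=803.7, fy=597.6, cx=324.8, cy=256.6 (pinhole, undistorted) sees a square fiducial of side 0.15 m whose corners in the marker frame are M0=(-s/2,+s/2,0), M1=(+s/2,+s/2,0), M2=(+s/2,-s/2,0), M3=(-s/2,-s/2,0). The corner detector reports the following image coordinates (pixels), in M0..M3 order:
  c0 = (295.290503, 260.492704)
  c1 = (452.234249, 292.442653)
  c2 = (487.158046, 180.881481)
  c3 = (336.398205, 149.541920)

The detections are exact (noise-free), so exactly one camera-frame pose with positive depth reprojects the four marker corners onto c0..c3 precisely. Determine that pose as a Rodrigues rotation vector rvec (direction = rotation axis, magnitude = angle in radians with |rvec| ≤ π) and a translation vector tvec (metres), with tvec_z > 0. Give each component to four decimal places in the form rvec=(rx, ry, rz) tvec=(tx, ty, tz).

Intrinsics K: fx=803.7, fy=597.6, cx=324.8, cy=256.6
Marker side s = 0.15 m; corners in marker frame (Z=0):
  M0 = (-0.0750, +0.0750, 0)
  M1 = (+0.0750, +0.0750, 0)
  M2 = (+0.0750, -0.0750, 0)
  M3 = (-0.0750, -0.0750, 0)
Detected image corners:
  c0 = (295.290503, 260.492704) px
  c1 = (452.234249, 292.442653) px
  c2 = (487.158046, 180.881481) px
  c3 = (336.398205, 149.541920) px
Planar DLT: solve 8×8 A·h = b for H (H[2,2]=1):
  H  [+1039.82577 -355.03302 +393.35289]
  H  [+219.10491 +684.55717 +219.80387]
  H  [+0.03704 -0.25881 +1.00000]
B = K⁻¹H; ‖b₁‖=1.326573, ‖b₂‖=1.326573; λ = 2/(‖b₁‖+‖b₂‖) = 0.753822, sign → tz>0 ⇒ λ=+0.753822
r₁ = λ·B[:,0] = (+0.96401,+0.26439,+0.02792); r₂ = λ·B[:,1] = (-0.25416,+0.94728,-0.19509)
r₃ = r₁×r₂ = (-0.07803,+0.18098,+0.98039); SVD([r₁ r₂ r₃]) → R = UVᵀ:
  R  [+0.96401 -0.25416 -0.07803]
  R  [+0.26439 +0.94728 +0.18098]
  R  [+0.02792 -0.19509 +0.98039]
t = (+0.06430, -0.04642, +0.75382) m
tr R = 2.891679; θ = arccos((tr R − 1)/2) = 0.330625 rad = 18.943°
axis k = ((R−Rᵀ)₃₂, (R−Rᵀ)₁₃, (R−Rᵀ)₂₁) / (2 sinθ) = (-0.579225, -0.163183, +0.798668)
rvec = θ·k = (-0.191506, -0.053952, +0.264059)

rvec=(-0.1915, -0.0540, 0.2641) tvec=(0.0643, -0.0464, 0.7538)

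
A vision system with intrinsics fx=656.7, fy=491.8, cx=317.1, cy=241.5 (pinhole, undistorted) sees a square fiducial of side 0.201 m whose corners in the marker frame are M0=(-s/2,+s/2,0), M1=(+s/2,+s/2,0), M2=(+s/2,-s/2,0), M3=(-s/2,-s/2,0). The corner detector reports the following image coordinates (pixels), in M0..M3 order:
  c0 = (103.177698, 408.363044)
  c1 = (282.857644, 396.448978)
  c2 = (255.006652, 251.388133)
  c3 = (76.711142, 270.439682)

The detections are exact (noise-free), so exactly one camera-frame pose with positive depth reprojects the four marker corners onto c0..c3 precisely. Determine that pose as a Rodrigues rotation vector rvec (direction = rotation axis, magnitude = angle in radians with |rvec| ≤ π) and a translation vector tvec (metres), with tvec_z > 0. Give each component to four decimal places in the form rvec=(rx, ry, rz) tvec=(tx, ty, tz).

Intrinsics K: fx=656.7, fy=491.8, cx=317.1, cy=241.5
Marker side s = 0.201 m; corners in marker frame (Z=0):
  M0 = (-0.1005, +0.1005, 0)
  M1 = (+0.1005, +0.1005, 0)
  M2 = (+0.1005, -0.1005, 0)
  M3 = (-0.1005, -0.1005, 0)
Detected image corners:
  c0 = (103.177698, 408.363044) px
  c1 = (282.857644, 396.448978) px
  c2 = (255.006652, 251.388133) px
  c3 = (76.711142, 270.439682) px
Planar DLT: solve 8×8 A·h = b for H (H[2,2]=1):
  H  [+845.44522 +134.96061 +177.18013]
  H  [-160.27966 +703.36208 +331.85244]
  H  [-0.25101 -0.00039 +1.00000]
B = K⁻¹H; ‖b₁‖=1.445088, ‖b₂‖=1.445088; λ = 2/(‖b₁‖+‖b₂‖) = 0.691999, sign → tz>0 ⇒ λ=+0.691999
r₁ = λ·B[:,0] = (+0.97476,-0.14023,-0.17370); r₂ = λ·B[:,1] = (+0.14235,+0.98982,-0.00027)
r₃ = r₁×r₂ = (+0.17197,-0.02446,+0.98480); SVD([r₁ r₂ r₃]) → R = UVᵀ:
  R  [+0.97476 +0.14235 +0.17197]
  R  [-0.14023 +0.98982 -0.02446]
  R  [-0.17370 -0.00027 +0.98480]
t = (-0.14744, +0.12713, +0.69200) m
tr R = 2.949379; θ = arccos((tr R − 1)/2) = 0.225468 rad = 12.918°
axis k = ((R−Rᵀ)₃₂, (R−Rᵀ)₁₃, (R−Rᵀ)₂₁) / (2 sinθ) = (+0.054093, +0.773089, -0.631987)
rvec = θ·k = (+0.012196, +0.174307, -0.142493)

rvec=(0.0122, 0.1743, -0.1425) tvec=(-0.1474, 0.1271, 0.6920)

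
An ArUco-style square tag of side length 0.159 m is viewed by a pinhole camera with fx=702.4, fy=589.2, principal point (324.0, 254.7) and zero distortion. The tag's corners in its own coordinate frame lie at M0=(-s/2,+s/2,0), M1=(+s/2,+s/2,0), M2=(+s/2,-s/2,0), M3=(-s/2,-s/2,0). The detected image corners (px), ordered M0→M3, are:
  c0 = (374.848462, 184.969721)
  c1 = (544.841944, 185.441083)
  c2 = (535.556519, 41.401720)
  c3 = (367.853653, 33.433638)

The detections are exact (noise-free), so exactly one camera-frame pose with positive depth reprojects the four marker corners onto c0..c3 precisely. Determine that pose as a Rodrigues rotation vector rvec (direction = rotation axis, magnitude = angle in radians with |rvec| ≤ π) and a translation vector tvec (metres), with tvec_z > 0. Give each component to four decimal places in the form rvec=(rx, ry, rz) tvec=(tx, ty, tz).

rvec=(-0.0661, -0.2012, -0.0274) tvec=(0.1188, -0.1522, 0.6230)

Intrinsics K: fx=702.4, fy=589.2, cx=324.0, cy=254.7
Marker side s = 0.159 m; corners in marker frame (Z=0):
  M0 = (-0.0795, +0.0795, 0)
  M1 = (+0.0795, +0.0795, 0)
  M2 = (+0.0795, -0.0795, 0)
  M3 = (-0.0795, -0.0795, 0)
Detected image corners:
  c0 = (374.848462, 184.969721) px
  c1 = (544.841944, 185.441083) px
  c2 = (535.556519, 41.401720) px
  c3 = (367.853653, 33.433638) px
Planar DLT: solve 8×8 A·h = b for H (H[2,2]=1):
  H  [+1208.60013 +5.41929 +457.90310]
  H  [+62.56069 +917.65446 +110.77314]
  H  [+0.32191 -0.10084 +1.00000]
B = K⁻¹H; ‖b₁‖=1.605139, ‖b₂‖=1.605139; λ = 2/(‖b₁‖+‖b₂‖) = 0.622999, sign → tz>0 ⇒ λ=+0.622999
r₁ = λ·B[:,0] = (+0.97947,-0.02055,+0.20055); r₂ = λ·B[:,1] = (+0.03379,+0.99745,-0.06282)
r₃ = r₁×r₂ = (-0.19875,+0.06831,+0.97767); SVD([r₁ r₂ r₃]) → R = UVᵀ:
  R  [+0.97947 +0.03379 -0.19875]
  R  [-0.02055 +0.99745 +0.06831]
  R  [+0.20055 -0.06282 +0.97767]
t = (+0.11877, -0.15218, +0.62300) m
tr R = 2.954587; θ = arccos((tr R − 1)/2) = 0.213508 rad = 12.233°
axis k = ((R−Rᵀ)₃₂, (R−Rᵀ)₁₃, (R−Rᵀ)₂₁) / (2 sinθ) = (-0.309438, -0.942238, -0.128205)
rvec = θ·k = (-0.066068, -0.201175, -0.027373)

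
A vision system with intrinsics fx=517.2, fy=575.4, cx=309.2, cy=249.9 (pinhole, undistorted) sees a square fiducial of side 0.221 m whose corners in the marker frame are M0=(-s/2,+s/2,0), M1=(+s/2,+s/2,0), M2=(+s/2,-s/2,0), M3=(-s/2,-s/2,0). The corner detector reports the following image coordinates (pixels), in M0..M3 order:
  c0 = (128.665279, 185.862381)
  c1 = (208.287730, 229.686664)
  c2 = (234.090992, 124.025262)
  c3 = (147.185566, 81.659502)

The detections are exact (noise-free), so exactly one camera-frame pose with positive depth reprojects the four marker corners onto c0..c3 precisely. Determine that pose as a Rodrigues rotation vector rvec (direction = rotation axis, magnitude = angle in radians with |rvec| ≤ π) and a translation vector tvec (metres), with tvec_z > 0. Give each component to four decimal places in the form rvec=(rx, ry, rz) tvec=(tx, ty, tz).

rvec=(0.3470, 0.3142, 0.3912) tvec=(-0.2857, -0.1825, 1.1282)

Intrinsics K: fx=517.2, fy=575.4, cx=309.2, cy=249.9
Marker side s = 0.221 m; corners in marker frame (Z=0):
  M0 = (-0.1105, +0.1105, 0)
  M1 = (+0.1105, +0.1105, 0)
  M2 = (+0.1105, -0.1105, 0)
  M3 = (-0.1105, -0.1105, 0)
Detected image corners:
  c0 = (128.665279, 185.862381) px
  c1 = (208.287730, 229.686664) px
  c2 = (234.090992, 124.025262) px
  c3 = (147.185566, 81.659502) px
Planar DLT: solve 8×8 A·h = b for H (H[2,2]=1):
  H  [+339.64700 -38.55582 +178.20410]
  H  [+163.56194 +527.79992 +156.80554]
  H  [-0.20323 +0.34169 +1.00000]
B = K⁻¹H; ‖b₁‖=0.886378, ‖b₂‖=0.886378; λ = 2/(‖b₁‖+‖b₂‖) = 1.128187, sign → tz>0 ⇒ λ=+1.128187
r₁ = λ·B[:,0] = (+0.87795,+0.42027,-0.22928); r₂ = λ·B[:,1] = (-0.31457,+0.86743,+0.38549)
r₃ = r₁×r₂ = (+0.36090,-0.26632,+0.89377); SVD([r₁ r₂ r₃]) → R = UVᵀ:
  R  [+0.87795 -0.31457 +0.36090]
  R  [+0.42027 +0.86743 -0.26632]
  R  [-0.22928 +0.38549 +0.89377]
t = (-0.28575, -0.18253, +1.12819) m
tr R = 2.639159; θ = arccos((tr R − 1)/2) = 0.610120 rad = 34.957°
axis k = ((R−Rᵀ)₃₂, (R−Rᵀ)₁₃, (R−Rᵀ)₂₁) / (2 sinθ) = (+0.568811, +0.515016, +0.641258)
rvec = θ·k = (+0.347043, +0.314221, +0.391244)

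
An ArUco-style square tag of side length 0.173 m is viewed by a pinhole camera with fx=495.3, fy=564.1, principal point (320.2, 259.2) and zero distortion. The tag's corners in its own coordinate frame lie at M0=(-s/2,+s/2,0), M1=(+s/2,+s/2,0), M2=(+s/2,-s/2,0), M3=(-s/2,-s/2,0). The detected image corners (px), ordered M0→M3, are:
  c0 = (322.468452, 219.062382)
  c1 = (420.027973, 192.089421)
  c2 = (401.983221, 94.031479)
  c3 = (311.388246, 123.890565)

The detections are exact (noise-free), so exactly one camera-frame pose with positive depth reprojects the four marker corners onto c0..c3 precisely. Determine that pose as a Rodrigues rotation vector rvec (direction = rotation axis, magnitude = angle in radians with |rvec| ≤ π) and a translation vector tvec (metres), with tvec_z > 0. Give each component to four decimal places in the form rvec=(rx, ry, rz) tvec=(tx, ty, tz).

Intrinsics K: fx=495.3, fy=564.1, cx=320.2, cy=259.2
Marker side s = 0.173 m; corners in marker frame (Z=0):
  M0 = (-0.0865, +0.0865, 0)
  M1 = (+0.0865, +0.0865, 0)
  M2 = (+0.0865, -0.0865, 0)
  M3 = (-0.0865, -0.0865, 0)
Detected image corners:
  c0 = (322.468452, 219.062382) px
  c1 = (420.027973, 192.089421) px
  c2 = (401.983221, 94.031479) px
  c3 = (311.388246, 123.890565) px
Planar DLT: solve 8×8 A·h = b for H (H[2,2]=1):
  H  [+439.20681 -55.98283 +362.56351]
  H  [-209.43651 +497.91424 +156.01596]
  H  [-0.28553 -0.38372 +1.00000]
B = K⁻¹H; ‖b₁‖=1.134430, ‖b₂‖=1.134430; λ = 2/(‖b₁‖+‖b₂‖) = 0.881500, sign → tz>0 ⇒ λ=+0.881500
r₁ = λ·B[:,0] = (+0.94439,-0.21163,-0.25170); r₂ = λ·B[:,1] = (+0.11904,+0.93350,-0.33825)
r₃ = r₁×r₂ = (+0.30654,+0.28948,+0.90677); SVD([r₁ r₂ r₃]) → R = UVᵀ:
  R  [+0.94439 +0.11904 +0.30654]
  R  [-0.21163 +0.93350 +0.28948]
  R  [-0.25170 -0.33825 +0.90677]
t = (+0.07540, -0.16124, +0.88150) m
tr R = 2.784654; θ = arccos((tr R − 1)/2) = 0.468321 rad = 26.833°
axis k = ((R−Rᵀ)₃₂, (R−Rᵀ)₁₃, (R−Rᵀ)₂₁) / (2 sinθ) = (-0.695329, +0.618354, -0.366273)
rvec = θ·k = (-0.325637, +0.289589, -0.171533)

rvec=(-0.3256, 0.2896, -0.1715) tvec=(0.0754, -0.1612, 0.8815)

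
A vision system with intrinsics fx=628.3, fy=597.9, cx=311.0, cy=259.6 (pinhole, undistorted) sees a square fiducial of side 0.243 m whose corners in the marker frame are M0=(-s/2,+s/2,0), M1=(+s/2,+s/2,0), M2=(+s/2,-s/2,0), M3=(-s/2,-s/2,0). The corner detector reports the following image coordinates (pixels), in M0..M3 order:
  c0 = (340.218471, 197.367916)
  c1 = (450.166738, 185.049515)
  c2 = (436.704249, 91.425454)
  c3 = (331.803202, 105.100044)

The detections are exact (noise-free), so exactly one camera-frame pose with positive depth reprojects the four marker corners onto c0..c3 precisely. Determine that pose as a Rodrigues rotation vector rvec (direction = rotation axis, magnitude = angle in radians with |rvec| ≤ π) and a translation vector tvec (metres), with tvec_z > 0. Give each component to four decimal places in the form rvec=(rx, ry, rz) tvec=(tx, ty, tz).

rvec=(-0.2613, 0.1359, -0.0879) tvec=(0.1770, -0.2761, 1.4253)

Intrinsics K: fx=628.3, fy=597.9, cx=311.0, cy=259.6
Marker side s = 0.243 m; corners in marker frame (Z=0):
  M0 = (-0.1215, +0.1215, 0)
  M1 = (+0.1215, +0.1215, 0)
  M2 = (+0.1215, -0.1215, 0)
  M3 = (-0.1215, -0.1215, 0)
Detected image corners:
  c0 = (340.218471, 197.367916) px
  c1 = (450.166738, 185.049515) px
  c2 = (436.704249, 91.425454) px
  c3 = (331.803202, 105.100044) px
Planar DLT: solve 8×8 A·h = b for H (H[2,2]=1):
  H  [+408.38256 -27.03766 +389.04017]
  H  [-65.97299 +355.74548 +143.76115]
  H  [-0.08586 -0.18461 +1.00000]
B = K⁻¹H; ‖b₁‖=0.701596, ‖b₂‖=0.701596; λ = 2/(‖b₁‖+‖b₂‖) = 1.425321, sign → tz>0 ⇒ λ=+1.425321
r₁ = λ·B[:,0] = (+0.98701,-0.10414,-0.12238); r₂ = λ·B[:,1] = (+0.06891,+0.96230,-0.26312)
r₃ = r₁×r₂ = (+0.14516,+0.25127,+0.95697); SVD([r₁ r₂ r₃]) → R = UVᵀ:
  R  [+0.98701 +0.06891 +0.14516]
  R  [-0.10414 +0.96230 +0.25127]
  R  [-0.12238 -0.26312 +0.95697]
t = (+0.17704, -0.27615, +1.42532) m
tr R = 2.906273; θ = arccos((tr R − 1)/2) = 0.307357 rad = 17.610°
axis k = ((R−Rᵀ)₃₂, (R−Rᵀ)₁₃, (R−Rᵀ)₂₁) / (2 sinθ) = (-0.850124, +0.442156, -0.285984)
rvec = θ·k = (-0.261292, +0.135900, -0.087899)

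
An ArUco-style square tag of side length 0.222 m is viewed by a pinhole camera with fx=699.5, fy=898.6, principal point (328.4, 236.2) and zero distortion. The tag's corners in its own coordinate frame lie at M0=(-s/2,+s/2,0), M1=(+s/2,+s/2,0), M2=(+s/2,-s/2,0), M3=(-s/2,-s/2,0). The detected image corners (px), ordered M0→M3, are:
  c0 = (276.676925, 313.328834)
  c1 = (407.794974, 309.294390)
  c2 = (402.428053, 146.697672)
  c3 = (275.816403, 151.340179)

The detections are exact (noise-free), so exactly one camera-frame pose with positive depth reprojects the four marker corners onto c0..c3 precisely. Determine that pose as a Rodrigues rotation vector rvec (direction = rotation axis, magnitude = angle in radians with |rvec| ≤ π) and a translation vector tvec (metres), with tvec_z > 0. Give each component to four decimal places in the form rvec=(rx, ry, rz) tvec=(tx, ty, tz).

rvec=(-0.1901, 0.0278, -0.0236) tvec=(0.0208, -0.0100, 1.2052)

Intrinsics K: fx=699.5, fy=898.6, cx=328.4, cy=236.2
Marker side s = 0.222 m; corners in marker frame (Z=0):
  M0 = (-0.1110, +0.1110, 0)
  M1 = (+0.1110, +0.1110, 0)
  M2 = (+0.1110, -0.1110, 0)
  M3 = (-0.1110, -0.1110, 0)
Detected image corners:
  c0 = (276.676925, 313.328834) px
  c1 = (407.794974, 309.294390) px
  c2 = (402.428053, 146.697672) px
  c3 = (275.816403, 151.340179) px
Planar DLT: solve 8×8 A·h = b for H (H[2,2]=1):
  H  [+573.11580 -39.48906 +340.50123]
  H  [-24.41714 +694.90596 +228.75609]
  H  [-0.02107 -0.15701 +1.00000]
B = K⁻¹H; ‖b₁‖=0.829766, ‖b₂‖=0.829766; λ = 2/(‖b₁‖+‖b₂‖) = 1.205159, sign → tz>0 ⇒ λ=+1.205159
r₁ = λ·B[:,0] = (+0.99934,-0.02607,-0.02540); r₂ = λ·B[:,1] = (+0.02080,+0.98171,-0.18923)
r₃ = r₁×r₂ = (+0.02987,+0.18857,+0.98161); SVD([r₁ r₂ r₃]) → R = UVᵀ:
  R  [+0.99934 +0.02080 +0.02987]
  R  [-0.02607 +0.98171 +0.18857]
  R  [-0.02540 -0.18923 +0.98161]
t = (+0.02085, -0.00998, +1.20516) m
tr R = 2.962656; θ = arccos((tr R − 1)/2) = 0.193549 rad = 11.090°
axis k = ((R−Rᵀ)₃₂, (R−Rᵀ)₁₃, (R−Rᵀ)₂₁) / (2 sinθ) = (-0.982097, +0.143663, -0.121849)
rvec = θ·k = (-0.190084, +0.027806, -0.023584)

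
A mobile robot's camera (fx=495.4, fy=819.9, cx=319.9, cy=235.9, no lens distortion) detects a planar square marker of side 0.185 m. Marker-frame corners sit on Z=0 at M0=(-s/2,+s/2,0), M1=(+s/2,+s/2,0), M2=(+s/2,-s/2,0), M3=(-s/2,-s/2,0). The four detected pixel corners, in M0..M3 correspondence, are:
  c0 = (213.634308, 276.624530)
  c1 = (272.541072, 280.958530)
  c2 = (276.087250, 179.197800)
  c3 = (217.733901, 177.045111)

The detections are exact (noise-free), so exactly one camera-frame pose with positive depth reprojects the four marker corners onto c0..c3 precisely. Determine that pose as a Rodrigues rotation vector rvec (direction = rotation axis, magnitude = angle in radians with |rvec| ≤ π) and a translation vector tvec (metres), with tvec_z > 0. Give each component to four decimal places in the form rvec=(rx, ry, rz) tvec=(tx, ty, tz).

Intrinsics K: fx=495.4, fy=819.9, cx=319.9, cy=235.9
Marker side s = 0.185 m; corners in marker frame (Z=0):
  M0 = (-0.0925, +0.0925, 0)
  M1 = (+0.0925, +0.0925, 0)
  M2 = (+0.0925, -0.0925, 0)
  M3 = (-0.0925, -0.0925, 0)
Detected image corners:
  c0 = (213.634308, 276.624530) px
  c1 = (272.541072, 280.958530) px
  c2 = (276.087250, 179.197800) px
  c3 = (217.733901, 177.045111) px
Planar DLT: solve 8×8 A·h = b for H (H[2,2]=1):
  H  [+288.67792 -35.02148 +244.69700]
  H  [-8.82720 +530.72677 +228.16666]
  H  [-0.11524 -0.05854 +1.00000]
B = K⁻¹H; ‖b₁‖=0.667534, ‖b₂‖=0.667534; λ = 2/(‖b₁‖+‖b₂‖) = 1.498051, sign → tz>0 ⇒ λ=+1.498051
r₁ = λ·B[:,0] = (+0.98442,+0.03354,-0.17263); r₂ = λ·B[:,1] = (-0.04928,+0.99493,-0.08769)
r₃ = r₁×r₂ = (+0.16882,+0.09483,+0.98108); SVD([r₁ r₂ r₃]) → R = UVᵀ:
  R  [+0.98442 -0.04928 +0.16882]
  R  [+0.03354 +0.99493 +0.09483]
  R  [-0.17263 -0.08769 +0.98108]
t = (-0.22741, -0.01413, +1.49805) m
tr R = 2.960419; θ = arccos((tr R − 1)/2) = 0.199281 rad = 11.418°
axis k = ((R−Rᵀ)₃₂, (R−Rᵀ)₁₃, (R−Rᵀ)₂₁) / (2 sinθ) = (-0.460993, +0.862398, +0.209175)
rvec = θ·k = (-0.091867, +0.171859, +0.041685)

rvec=(-0.0919, 0.1719, 0.0417) tvec=(-0.2274, -0.0141, 1.4981)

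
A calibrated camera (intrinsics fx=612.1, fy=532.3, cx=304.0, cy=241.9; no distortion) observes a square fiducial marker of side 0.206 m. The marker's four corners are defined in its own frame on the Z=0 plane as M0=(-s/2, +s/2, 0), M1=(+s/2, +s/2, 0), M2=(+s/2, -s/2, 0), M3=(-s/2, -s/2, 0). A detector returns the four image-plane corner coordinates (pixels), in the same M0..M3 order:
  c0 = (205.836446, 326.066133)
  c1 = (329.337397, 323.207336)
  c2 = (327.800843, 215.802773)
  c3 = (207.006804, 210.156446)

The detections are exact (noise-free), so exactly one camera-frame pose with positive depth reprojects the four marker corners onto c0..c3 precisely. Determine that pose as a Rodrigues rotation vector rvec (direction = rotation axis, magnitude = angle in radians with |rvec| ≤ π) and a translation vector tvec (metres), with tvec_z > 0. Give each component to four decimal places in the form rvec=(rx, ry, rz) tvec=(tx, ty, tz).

rvec=(-0.1068, -0.3749, 0.0119) tvec=(-0.0549, 0.0486, 0.9832)

Intrinsics K: fx=612.1, fy=532.3, cx=304.0, cy=241.9
Marker side s = 0.206 m; corners in marker frame (Z=0):
  M0 = (-0.1030, +0.1030, 0)
  M1 = (+0.1030, +0.1030, 0)
  M2 = (+0.1030, -0.1030, 0)
  M3 = (-0.1030, -0.1030, 0)
Detected image corners:
  c0 = (205.836446, 326.066133) px
  c1 = (329.337397, 323.207336) px
  c2 = (327.800843, 215.802773) px
  c3 = (207.006804, 210.156446) px
Planar DLT: solve 8×8 A·h = b for H (H[2,2]=1):
  H  [+692.14759 -27.78538 +269.82889]
  H  [+106.75473 +512.16847 +268.21300]
  H  [+0.37112 -0.10813 +1.00000]
B = K⁻¹H; ‖b₁‖=1.017119, ‖b₂‖=1.017119; λ = 2/(‖b₁‖+‖b₂‖) = 0.983169, sign → tz>0 ⇒ λ=+0.983169
r₁ = λ·B[:,0] = (+0.93053,+0.03137,+0.36487); r₂ = λ·B[:,1] = (+0.00817,+0.99430,-0.10631)
r₃ = r₁×r₂ = (-0.36612,+0.10191,+0.92497); SVD([r₁ r₂ r₃]) → R = UVᵀ:
  R  [+0.93053 +0.00817 -0.36612]
  R  [+0.03137 +0.99430 +0.10191]
  R  [+0.36487 -0.10631 +0.92497]
t = (-0.05489, +0.04860, +0.98317) m
tr R = 2.849798; θ = arccos((tr R − 1)/2) = 0.390026 rad = 22.347°
axis k = ((R−Rᵀ)₃₂, (R−Rᵀ)₁₃, (R−Rᵀ)₂₁) / (2 sinθ) = (-0.273826, -0.961296, +0.030502)
rvec = θ·k = (-0.106799, -0.374930, +0.011896)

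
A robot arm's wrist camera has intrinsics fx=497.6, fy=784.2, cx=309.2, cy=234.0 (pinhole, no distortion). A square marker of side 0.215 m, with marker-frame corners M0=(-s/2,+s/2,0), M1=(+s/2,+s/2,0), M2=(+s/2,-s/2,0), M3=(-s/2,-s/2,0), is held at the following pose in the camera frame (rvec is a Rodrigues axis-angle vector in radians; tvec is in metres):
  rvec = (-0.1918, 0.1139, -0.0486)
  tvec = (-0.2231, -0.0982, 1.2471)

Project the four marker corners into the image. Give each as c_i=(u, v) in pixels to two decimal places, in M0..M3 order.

c0=(178.26, 242.59) c1=(263.15, 234.55) c2=(261.50, 102.93) c3=(179.39, 113.10)

Intrinsics K: fx=497.6, fy=784.2, cx=309.2, cy=234.0
Marker side s = 0.215 m; corners in marker frame (Z=0):
  M0 = (-0.1075, +0.1075, 0)
  M1 = (+0.1075, +0.1075, 0)
  M2 = (+0.1075, -0.1075, 0)
  M3 = (-0.1075, -0.1075, 0)
rvec = (-0.1918, 0.1139, -0.0486), |rvec| = θ = 0.22830 rad = 13.081°
Rodrigues: sinθ=0.22633, 1−cosθ=0.02595; R = I + sinθ·[k]× + (1−cosθ)·[k]×²:
    [+0.99237 +0.03730 +0.11755]
    [-0.05905 +0.98051 +0.18738]
    [-0.10827 -0.19289 +0.97523]
t = (-0.2231, -0.0982, 1.2471) m
M0: Pc = R·M0+t = (-0.32577, +0.01355, +1.23800); u = 497.6·(-0.32577)/1.23800 + 309.2 = 178.2611, v = 784.2·(+0.01355)/1.23800 + 234.0 = 242.5851
M1: Pc = R·M1+t = (-0.11241, +0.00086, +1.21472); u = 497.6·(-0.11241)/1.21472 + 309.2 = 263.1521, v = 784.2·(+0.00086)/1.21472 + 234.0 = 234.5529
M2: Pc = R·M2+t = (-0.12043, -0.20995, +1.25620); u = 497.6·(-0.12043)/1.25620 + 309.2 = 261.4954, v = 784.2·(-0.20995)/1.25620 + 234.0 = 102.9335
M3: Pc = R·M3+t = (-0.33379, -0.19726, +1.27948); u = 497.6·(-0.33379)/1.27948 + 309.2 = 179.3862, v = 784.2·(-0.19726)/1.27948 + 234.0 = 113.1000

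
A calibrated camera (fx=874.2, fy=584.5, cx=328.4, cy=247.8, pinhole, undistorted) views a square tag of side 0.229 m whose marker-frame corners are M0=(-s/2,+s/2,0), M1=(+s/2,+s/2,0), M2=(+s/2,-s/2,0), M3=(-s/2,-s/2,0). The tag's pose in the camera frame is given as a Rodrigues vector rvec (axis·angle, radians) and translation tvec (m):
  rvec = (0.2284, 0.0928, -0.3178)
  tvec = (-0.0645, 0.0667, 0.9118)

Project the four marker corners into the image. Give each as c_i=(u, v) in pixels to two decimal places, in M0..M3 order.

c0=(203.07, 375.01) c1=(404.72, 335.58) c2=(335.60, 198.71) c3=(125.54, 244.61)

Intrinsics K: fx=874.2, fy=584.5, cx=328.4, cy=247.8
Marker side s = 0.229 m; corners in marker frame (Z=0):
  M0 = (-0.1145, +0.1145, 0)
  M1 = (+0.1145, +0.1145, 0)
  M2 = (+0.1145, -0.1145, 0)
  M3 = (-0.1145, -0.1145, 0)
rvec = (0.2284, 0.0928, -0.3178), |rvec| = θ = 0.40221 rad = 23.045°
Rodrigues: sinθ=0.39146, 1−cosθ=0.07980; R = I + sinθ·[k]× + (1−cosθ)·[k]×²:
    [+0.94593 +0.31976 +0.05451]
    [-0.29884 +0.92445 -0.23684]
    [-0.12612 +0.20774 +0.97002]
t = (-0.0645, 0.0667, 0.9118) m
M0: Pc = R·M0+t = (-0.13620, +0.20677, +0.95003); u = 874.2·(-0.13620)/0.95003 + 328.4 = 203.0738, v = 584.5·(+0.20677)/0.95003 + 247.8 = 375.0122
M1: Pc = R·M1+t = (+0.08042, +0.13833, +0.92115); u = 874.2·(+0.08042)/0.92115 + 328.4 = 404.7225, v = 584.5·(+0.13833)/0.92115 + 247.8 = 335.5762
M2: Pc = R·M2+t = (+0.00720, -0.07337, +0.87357); u = 874.2·(+0.00720)/0.87357 + 328.4 = 335.6022, v = 584.5·(-0.07337)/0.87357 + 247.8 = 198.7109
M3: Pc = R·M3+t = (-0.20942, -0.00493, +0.90245); u = 874.2·(-0.20942)/0.90245 + 328.4 = 125.5356, v = 584.5·(-0.00493)/0.90245 + 247.8 = 244.6061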